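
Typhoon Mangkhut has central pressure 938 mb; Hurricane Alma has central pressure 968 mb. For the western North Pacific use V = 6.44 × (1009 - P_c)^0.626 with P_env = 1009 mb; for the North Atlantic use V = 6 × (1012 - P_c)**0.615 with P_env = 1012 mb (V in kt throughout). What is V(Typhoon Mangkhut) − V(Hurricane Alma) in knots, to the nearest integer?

Typhoon Mangkhut: ΔP = 71; V ≈ 6.44 × 71^0.626 ≈ 92.85 kt.
Hurricane Alma: ΔP = 44; V ≈ 6 × 44^0.615 ≈ 61.50 kt.
Difference ≈ 92.85 − 61.50 = 31.35 → 31 kt.

31 kt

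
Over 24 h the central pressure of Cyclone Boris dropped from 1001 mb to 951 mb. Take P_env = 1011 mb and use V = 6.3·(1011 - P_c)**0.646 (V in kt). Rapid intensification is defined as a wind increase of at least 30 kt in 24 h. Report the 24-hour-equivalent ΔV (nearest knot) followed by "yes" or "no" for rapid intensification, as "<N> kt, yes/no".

61 kt, yes

V₁: ΔP = 10, V ≈ 6.3 × 10^0.646 ≈ 27.88 kt.
V₂: ΔP = 60, V ≈ 6.3 × 60^0.646 ≈ 88.72 kt.
ΔV over 24 h = 60.84 kt → 24 h equivalent = 60.84 × 24/24 ≈ 60.84 kt.
61 kt ≥ 30 kt ⇒ rapid intensification.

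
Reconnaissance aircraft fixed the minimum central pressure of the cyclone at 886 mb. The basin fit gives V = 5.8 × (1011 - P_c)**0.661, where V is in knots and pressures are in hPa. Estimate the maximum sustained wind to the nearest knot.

141 kt

ΔP = 1011 − 886 = 125 mb.
125^0.661 ≈ 24.325.
V ≈ 5.8 × 24.325 ≈ 141.1 kt.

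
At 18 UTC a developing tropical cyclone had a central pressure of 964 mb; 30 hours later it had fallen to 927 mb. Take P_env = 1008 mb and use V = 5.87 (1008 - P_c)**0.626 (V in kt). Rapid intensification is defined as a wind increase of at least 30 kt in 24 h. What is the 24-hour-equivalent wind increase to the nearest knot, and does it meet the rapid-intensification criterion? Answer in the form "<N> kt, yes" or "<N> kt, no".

V₁: ΔP = 44, V ≈ 5.87 × 44^0.626 ≈ 62.72 kt.
V₂: ΔP = 81, V ≈ 5.87 × 81^0.626 ≈ 91.91 kt.
ΔV over 30 h = 29.19 kt → 24 h equivalent = 29.19 × 24/30 ≈ 23.35 kt.
23 kt < 30 kt ⇒ not rapid intensification.

23 kt, no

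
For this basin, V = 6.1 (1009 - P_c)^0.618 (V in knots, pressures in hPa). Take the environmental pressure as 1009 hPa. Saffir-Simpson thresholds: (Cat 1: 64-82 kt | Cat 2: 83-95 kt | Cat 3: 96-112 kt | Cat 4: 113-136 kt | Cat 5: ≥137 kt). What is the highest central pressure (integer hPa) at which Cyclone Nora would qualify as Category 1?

Category 1 begins at V = 64 kt.
Required ΔP = (64/6.1)^(1/0.618) = 10.492^1.618 ≈ 44.86 hPa.
P_c ≤ 1009 − 44.86 = 964.14, so the highest integer P_c is 964 hPa.

964 hPa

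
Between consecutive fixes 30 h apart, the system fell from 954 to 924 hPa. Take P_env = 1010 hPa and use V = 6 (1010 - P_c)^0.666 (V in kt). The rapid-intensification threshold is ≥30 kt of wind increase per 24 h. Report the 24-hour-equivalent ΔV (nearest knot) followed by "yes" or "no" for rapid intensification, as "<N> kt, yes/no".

23 kt, no

V₁: ΔP = 56, V ≈ 6 × 56^0.666 ≈ 87.59 kt.
V₂: ΔP = 86, V ≈ 6 × 86^0.666 ≈ 116.55 kt.
ΔV over 30 h = 28.96 kt → 24 h equivalent = 28.96 × 24/30 ≈ 23.17 kt.
23 kt < 30 kt ⇒ not rapid intensification.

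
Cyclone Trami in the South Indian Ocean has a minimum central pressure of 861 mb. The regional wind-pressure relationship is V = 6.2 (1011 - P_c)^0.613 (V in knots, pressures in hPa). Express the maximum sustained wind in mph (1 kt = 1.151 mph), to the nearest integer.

154 mph

ΔP = 1011 − 861 = 150 mb.
V ≈ 6.2 × 150^0.613 = 6.2 × 21.575 ≈ 133.763 kt.
133.763 × 1.151 ≈ 153.96 mph → 154 mph.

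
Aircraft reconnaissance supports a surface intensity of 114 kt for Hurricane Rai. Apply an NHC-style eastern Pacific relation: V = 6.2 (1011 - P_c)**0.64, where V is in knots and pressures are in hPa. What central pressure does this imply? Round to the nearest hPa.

916 hPa

ΔP = (V / 6.2)^(1/0.64) = (114/6.2)^1.562.
114/6.2 = 18.387; 18.387^1.562 ≈ 94.58 hPa.
P_c = 1011 − 94.58 = 916.42 ≈ 916 hPa.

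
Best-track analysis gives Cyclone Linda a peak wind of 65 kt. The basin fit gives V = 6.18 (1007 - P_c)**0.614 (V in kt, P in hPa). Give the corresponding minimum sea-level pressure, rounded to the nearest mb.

ΔP = (V / 6.18)^(1/0.614) = (65/6.18)^1.629.
65/6.18 = 10.518; 10.518^1.629 ≈ 46.17 mb.
P_c = 1007 − 46.17 = 960.83 ≈ 961 mb.

961 mb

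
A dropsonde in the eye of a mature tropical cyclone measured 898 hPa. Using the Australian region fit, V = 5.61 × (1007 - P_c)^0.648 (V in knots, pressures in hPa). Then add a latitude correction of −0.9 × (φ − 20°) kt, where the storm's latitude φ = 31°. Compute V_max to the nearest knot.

107 kt

ΔP = 1007 − 898 = 109 hPa.
109^0.648 ≈ 20.905.
V ≈ 5.61 × 20.905 ≈ 117.3 kt.
Latitude correction: −0.9 × (31 − 20) = -9.9 kt.
Corrected V ≈ 107.4 kt → 107 kt.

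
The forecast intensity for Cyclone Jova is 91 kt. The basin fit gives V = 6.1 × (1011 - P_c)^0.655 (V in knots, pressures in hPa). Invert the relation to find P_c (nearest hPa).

ΔP = (V / 6.1)^(1/0.655) = (91/6.1)^1.527.
91/6.1 = 14.918; 14.918^1.527 ≈ 61.93 hPa.
P_c = 1011 − 61.93 = 949.07 ≈ 949 hPa.

949 hPa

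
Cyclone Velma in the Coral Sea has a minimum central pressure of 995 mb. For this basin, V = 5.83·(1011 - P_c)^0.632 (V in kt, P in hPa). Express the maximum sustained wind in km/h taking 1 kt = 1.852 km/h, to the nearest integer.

ΔP = 1011 − 995 = 16 mb.
V ≈ 5.83 × 16^0.632 = 5.83 × 5.768 ≈ 33.626 kt.
33.626 × 1.852 ≈ 62.27 km/h → 62 km/h.

62 km/h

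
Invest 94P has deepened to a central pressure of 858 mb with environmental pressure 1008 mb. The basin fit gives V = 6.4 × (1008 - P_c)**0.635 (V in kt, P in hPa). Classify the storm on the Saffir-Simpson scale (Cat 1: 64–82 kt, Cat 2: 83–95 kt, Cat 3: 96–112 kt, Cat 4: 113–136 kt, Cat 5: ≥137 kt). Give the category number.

5

ΔP = 1008 − 858 = 150 mb.
V ≈ 6.4 × 150^0.635 = 6.4 × 24.09 ≈ 154 kt.
154 kt falls in the Category 5 band.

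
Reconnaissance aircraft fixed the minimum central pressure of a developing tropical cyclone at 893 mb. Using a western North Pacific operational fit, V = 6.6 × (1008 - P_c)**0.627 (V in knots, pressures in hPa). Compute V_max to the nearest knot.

ΔP = 1008 − 893 = 115 mb.
115^0.627 ≈ 19.591.
V ≈ 6.6 × 19.591 ≈ 129.3 kt.

129 kt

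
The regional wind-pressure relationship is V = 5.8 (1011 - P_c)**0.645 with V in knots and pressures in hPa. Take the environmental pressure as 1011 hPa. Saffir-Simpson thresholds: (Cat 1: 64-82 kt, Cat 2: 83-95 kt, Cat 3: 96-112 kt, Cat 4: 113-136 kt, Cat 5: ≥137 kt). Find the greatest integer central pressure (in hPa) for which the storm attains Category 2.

Category 2 begins at V = 83 kt.
Required ΔP = (83/5.8)^(1/0.645) = 14.310^1.550 ≈ 61.90 hPa.
P_c ≤ 1011 − 61.90 = 949.10, so the highest integer P_c is 949 hPa.

949 hPa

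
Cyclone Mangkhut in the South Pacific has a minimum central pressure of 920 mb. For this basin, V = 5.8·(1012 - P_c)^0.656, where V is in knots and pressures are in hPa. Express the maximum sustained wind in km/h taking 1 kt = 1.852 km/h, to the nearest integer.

209 km/h

ΔP = 1012 − 920 = 92 mb.
V ≈ 5.8 × 92^0.656 = 5.8 × 19.420 ≈ 112.635 kt.
112.635 × 1.852 ≈ 208.60 km/h → 209 km/h.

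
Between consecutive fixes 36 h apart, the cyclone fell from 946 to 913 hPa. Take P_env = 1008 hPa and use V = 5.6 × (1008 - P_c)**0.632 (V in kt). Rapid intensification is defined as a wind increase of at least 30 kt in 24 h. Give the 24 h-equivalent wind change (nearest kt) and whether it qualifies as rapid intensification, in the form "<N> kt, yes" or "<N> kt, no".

V₁: ΔP = 62, V ≈ 5.6 × 62^0.632 ≈ 76.03 kt.
V₂: ΔP = 95, V ≈ 5.6 × 95^0.632 ≈ 99.57 kt.
ΔV over 36 h = 23.54 kt → 24 h equivalent = 23.54 × 24/36 ≈ 15.69 kt.
16 kt < 30 kt ⇒ not rapid intensification.

16 kt, no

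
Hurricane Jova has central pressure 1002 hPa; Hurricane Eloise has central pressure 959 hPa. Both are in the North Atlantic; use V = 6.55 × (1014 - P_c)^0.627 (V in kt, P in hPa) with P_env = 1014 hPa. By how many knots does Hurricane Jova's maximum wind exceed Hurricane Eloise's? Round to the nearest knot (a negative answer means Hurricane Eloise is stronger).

-50 kt

Hurricane Jova: ΔP = 12; V ≈ 6.55 × 12^0.627 ≈ 31.11 kt.
Hurricane Eloise: ΔP = 55; V ≈ 6.55 × 55^0.627 ≈ 80.81 kt.
Difference ≈ 31.11 − 80.81 = -49.70 → -50 kt.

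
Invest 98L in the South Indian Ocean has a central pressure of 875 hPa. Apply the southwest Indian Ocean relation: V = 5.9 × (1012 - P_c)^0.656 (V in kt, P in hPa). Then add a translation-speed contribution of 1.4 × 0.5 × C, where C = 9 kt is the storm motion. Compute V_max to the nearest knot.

ΔP = 1012 − 875 = 137 hPa.
137^0.656 ≈ 25.217.
V ≈ 5.9 × 25.217 ≈ 148.8 kt.
Translation term: 1.4 × 0.5 × 9 = 6.3 kt.
Corrected V ≈ 155.1 kt → 155 kt.

155 kt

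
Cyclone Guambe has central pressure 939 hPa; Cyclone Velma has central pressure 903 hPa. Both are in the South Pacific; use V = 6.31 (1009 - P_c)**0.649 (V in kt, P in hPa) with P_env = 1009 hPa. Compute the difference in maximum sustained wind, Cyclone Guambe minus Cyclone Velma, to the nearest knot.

Cyclone Guambe: ΔP = 70; V ≈ 6.31 × 70^0.649 ≈ 99.43 kt.
Cyclone Velma: ΔP = 106; V ≈ 6.31 × 106^0.649 ≈ 130.15 kt.
Difference ≈ 99.43 − 130.15 = -30.72 → -31 kt.

-31 kt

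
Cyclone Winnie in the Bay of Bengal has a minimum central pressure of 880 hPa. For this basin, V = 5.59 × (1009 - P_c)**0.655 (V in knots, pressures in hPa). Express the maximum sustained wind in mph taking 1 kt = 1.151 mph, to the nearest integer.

ΔP = 1009 − 880 = 129 hPa.
V ≈ 5.59 × 129^0.655 = 5.59 × 24.123 ≈ 134.849 kt.
134.849 × 1.151 ≈ 155.21 mph → 155 mph.

155 mph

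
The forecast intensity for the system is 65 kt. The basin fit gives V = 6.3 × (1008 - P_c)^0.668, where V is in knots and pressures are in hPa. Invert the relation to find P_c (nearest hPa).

975 hPa

ΔP = (V / 6.3)^(1/0.668) = (65/6.3)^1.497.
65/6.3 = 10.317; 10.317^1.497 ≈ 32.91 hPa.
P_c = 1008 − 32.91 = 975.09 ≈ 975 hPa.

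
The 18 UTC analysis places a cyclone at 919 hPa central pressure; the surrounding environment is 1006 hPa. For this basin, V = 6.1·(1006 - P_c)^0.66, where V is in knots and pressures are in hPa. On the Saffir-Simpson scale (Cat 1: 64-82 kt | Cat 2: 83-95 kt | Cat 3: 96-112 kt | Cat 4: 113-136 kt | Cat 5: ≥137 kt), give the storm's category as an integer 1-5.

ΔP = 1006 − 919 = 87 hPa.
V ≈ 6.1 × 87^0.66 = 6.1 × 19.06 ≈ 116 kt.
116 kt falls in the Category 4 band.

4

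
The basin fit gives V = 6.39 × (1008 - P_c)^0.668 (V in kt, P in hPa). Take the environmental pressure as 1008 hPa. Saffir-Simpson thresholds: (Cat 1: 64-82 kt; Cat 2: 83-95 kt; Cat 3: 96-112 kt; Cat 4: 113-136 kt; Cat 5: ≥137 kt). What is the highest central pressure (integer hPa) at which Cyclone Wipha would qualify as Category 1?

976 hPa

Category 1 begins at V = 64 kt.
Required ΔP = (64/6.39)^(1/0.668) = 10.016^1.497 ≈ 31.48 hPa.
P_c ≤ 1008 − 31.48 = 976.52, so the highest integer P_c is 976 hPa.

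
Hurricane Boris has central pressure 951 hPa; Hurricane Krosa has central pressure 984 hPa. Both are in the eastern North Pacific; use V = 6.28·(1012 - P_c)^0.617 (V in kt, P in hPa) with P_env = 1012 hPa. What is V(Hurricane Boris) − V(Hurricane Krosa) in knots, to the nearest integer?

30 kt

Hurricane Boris: ΔP = 61; V ≈ 6.28 × 61^0.617 ≈ 79.34 kt.
Hurricane Krosa: ΔP = 28; V ≈ 6.28 × 28^0.617 ≈ 49.07 kt.
Difference ≈ 79.34 − 49.07 = 30.27 → 30 kt.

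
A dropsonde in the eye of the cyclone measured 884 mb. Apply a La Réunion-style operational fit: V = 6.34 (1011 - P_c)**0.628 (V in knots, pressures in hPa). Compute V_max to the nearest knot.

133 kt

ΔP = 1011 − 884 = 127 mb.
127^0.628 ≈ 20.950.
V ≈ 6.34 × 20.950 ≈ 132.8 kt.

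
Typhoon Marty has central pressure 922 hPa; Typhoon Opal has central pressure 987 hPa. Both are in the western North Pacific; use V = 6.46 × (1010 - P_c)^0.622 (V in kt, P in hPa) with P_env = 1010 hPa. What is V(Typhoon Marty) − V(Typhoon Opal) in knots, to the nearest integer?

59 kt

Typhoon Marty: ΔP = 88; V ≈ 6.46 × 88^0.622 ≈ 104.64 kt.
Typhoon Opal: ΔP = 23; V ≈ 6.46 × 23^0.622 ≈ 45.42 kt.
Difference ≈ 104.64 − 45.42 = 59.22 → 59 kt.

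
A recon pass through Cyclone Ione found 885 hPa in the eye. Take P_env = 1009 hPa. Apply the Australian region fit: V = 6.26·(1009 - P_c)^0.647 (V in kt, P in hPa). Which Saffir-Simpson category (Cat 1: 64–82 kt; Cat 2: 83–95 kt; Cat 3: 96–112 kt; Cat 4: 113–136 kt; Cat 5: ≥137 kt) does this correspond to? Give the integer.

ΔP = 1009 − 885 = 124 hPa.
V ≈ 6.26 × 124^0.647 = 6.26 × 22.62 ≈ 142 kt.
142 kt falls in the Category 5 band.

5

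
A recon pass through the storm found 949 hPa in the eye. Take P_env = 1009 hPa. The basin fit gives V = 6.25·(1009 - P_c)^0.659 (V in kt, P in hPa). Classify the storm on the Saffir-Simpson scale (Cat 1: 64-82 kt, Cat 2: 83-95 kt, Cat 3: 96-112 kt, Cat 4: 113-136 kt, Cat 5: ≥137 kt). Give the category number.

ΔP = 1009 − 949 = 60 hPa.
V ≈ 6.25 × 60^0.659 = 6.25 × 14.85 ≈ 93 kt.
93 kt falls in the Category 2 band.

2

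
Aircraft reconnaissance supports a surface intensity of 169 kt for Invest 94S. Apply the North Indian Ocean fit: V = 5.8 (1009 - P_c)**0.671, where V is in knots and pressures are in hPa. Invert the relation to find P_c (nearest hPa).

857 hPa

ΔP = (V / 5.8)^(1/0.671) = (169/5.8)^1.490.
169/5.8 = 29.138; 29.138^1.490 ≈ 152.23 hPa.
P_c = 1009 − 152.23 = 856.77 ≈ 857 hPa.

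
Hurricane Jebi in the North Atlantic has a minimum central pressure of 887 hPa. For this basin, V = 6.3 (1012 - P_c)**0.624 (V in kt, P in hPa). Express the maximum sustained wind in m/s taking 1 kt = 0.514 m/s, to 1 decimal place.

ΔP = 1012 − 887 = 125 hPa.
V ≈ 6.3 × 125^0.624 = 6.3 × 20.346 ≈ 128.178 kt.
128.178 × 0.514 ≈ 65.88 m/s → 65.9 m/s.

65.9 m/s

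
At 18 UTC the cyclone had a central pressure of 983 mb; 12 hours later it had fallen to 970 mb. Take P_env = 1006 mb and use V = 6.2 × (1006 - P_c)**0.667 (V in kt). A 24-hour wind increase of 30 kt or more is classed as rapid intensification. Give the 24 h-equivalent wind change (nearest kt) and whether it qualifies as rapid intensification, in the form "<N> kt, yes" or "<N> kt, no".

35 kt, yes

V₁: ΔP = 23, V ≈ 6.2 × 23^0.667 ≈ 50.20 kt.
V₂: ΔP = 36, V ≈ 6.2 × 36^0.667 ≈ 67.68 kt.
ΔV over 12 h = 17.48 kt → 24 h equivalent = 17.48 × 24/12 ≈ 34.96 kt.
35 kt ≥ 30 kt ⇒ rapid intensification.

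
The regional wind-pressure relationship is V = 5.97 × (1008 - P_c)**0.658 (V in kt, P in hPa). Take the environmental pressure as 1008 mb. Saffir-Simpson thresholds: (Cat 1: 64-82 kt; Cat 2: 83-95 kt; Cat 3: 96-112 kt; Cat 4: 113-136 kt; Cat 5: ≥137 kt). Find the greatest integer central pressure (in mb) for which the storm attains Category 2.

953 mb

Category 2 begins at V = 83 kt.
Required ΔP = (83/5.97)^(1/0.658) = 13.903^1.520 ≈ 54.61 mb.
P_c ≤ 1008 − 54.61 = 953.39, so the highest integer P_c is 953 mb.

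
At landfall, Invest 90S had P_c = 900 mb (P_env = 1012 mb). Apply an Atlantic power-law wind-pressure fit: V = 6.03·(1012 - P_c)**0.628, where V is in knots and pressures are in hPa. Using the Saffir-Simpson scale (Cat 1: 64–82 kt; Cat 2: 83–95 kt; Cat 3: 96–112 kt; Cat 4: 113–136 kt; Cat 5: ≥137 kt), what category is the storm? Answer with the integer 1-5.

ΔP = 1012 − 900 = 112 mb.
V ≈ 6.03 × 112^0.628 = 6.03 × 19.36 ≈ 117 kt.
117 kt falls in the Category 4 band.

4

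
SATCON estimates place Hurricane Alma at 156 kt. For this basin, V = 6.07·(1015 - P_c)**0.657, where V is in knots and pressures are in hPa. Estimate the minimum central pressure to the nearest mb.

875 mb

ΔP = (V / 6.07)^(1/0.657) = (156/6.07)^1.522.
156/6.07 = 25.700; 25.700^1.522 ≈ 139.97 mb.
P_c = 1015 − 139.97 = 875.03 ≈ 875 mb.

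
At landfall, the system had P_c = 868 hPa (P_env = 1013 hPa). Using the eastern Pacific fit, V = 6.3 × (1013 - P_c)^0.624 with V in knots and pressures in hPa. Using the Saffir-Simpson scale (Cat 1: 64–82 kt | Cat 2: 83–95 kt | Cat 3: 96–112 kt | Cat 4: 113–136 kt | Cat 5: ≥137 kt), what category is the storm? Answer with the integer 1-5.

ΔP = 1013 − 868 = 145 hPa.
V ≈ 6.3 × 145^0.624 = 6.3 × 22.32 ≈ 141 kt.
141 kt falls in the Category 5 band.

5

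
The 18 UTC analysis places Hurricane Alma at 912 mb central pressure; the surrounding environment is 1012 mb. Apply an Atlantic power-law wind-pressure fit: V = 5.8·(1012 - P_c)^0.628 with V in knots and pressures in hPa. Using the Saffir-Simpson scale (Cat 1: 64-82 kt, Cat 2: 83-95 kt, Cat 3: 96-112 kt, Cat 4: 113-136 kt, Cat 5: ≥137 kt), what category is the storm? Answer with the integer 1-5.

ΔP = 1012 − 912 = 100 mb.
V ≈ 5.8 × 100^0.628 = 5.8 × 18.03 ≈ 105 kt.
105 kt falls in the Category 3 band.

3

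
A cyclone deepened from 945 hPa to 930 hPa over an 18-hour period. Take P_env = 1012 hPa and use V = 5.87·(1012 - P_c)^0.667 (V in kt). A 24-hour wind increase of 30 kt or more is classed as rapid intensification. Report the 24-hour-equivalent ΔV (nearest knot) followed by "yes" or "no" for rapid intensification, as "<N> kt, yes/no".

V₁: ΔP = 67, V ≈ 5.87 × 67^0.667 ≈ 96.97 kt.
V₂: ΔP = 82, V ≈ 5.87 × 82^0.667 ≈ 110.96 kt.
ΔV over 18 h = 13.99 kt → 24 h equivalent = 13.99 × 24/18 ≈ 18.65 kt.
19 kt < 30 kt ⇒ not rapid intensification.

19 kt, no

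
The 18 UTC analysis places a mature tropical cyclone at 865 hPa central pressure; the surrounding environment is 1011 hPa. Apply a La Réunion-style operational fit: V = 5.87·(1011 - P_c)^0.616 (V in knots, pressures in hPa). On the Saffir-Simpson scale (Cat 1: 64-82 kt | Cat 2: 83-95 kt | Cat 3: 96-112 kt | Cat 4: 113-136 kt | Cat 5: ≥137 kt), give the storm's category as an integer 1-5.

ΔP = 1011 − 865 = 146 hPa.
V ≈ 5.87 × 146^0.616 = 5.87 × 21.54 ≈ 126 kt.
126 kt falls in the Category 4 band.

4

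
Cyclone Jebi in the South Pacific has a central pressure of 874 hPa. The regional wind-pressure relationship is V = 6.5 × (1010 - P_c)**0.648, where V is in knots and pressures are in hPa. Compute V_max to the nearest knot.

ΔP = 1010 − 874 = 136 hPa.
136^0.648 ≈ 24.129.
V ≈ 6.5 × 24.129 ≈ 156.8 kt.

157 kt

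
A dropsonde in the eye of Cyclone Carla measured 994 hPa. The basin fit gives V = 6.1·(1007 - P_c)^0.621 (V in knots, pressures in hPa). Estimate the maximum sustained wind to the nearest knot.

30 kt

ΔP = 1007 − 994 = 13 hPa.
13^0.621 ≈ 4.918.
V ≈ 6.1 × 4.918 ≈ 30.0 kt.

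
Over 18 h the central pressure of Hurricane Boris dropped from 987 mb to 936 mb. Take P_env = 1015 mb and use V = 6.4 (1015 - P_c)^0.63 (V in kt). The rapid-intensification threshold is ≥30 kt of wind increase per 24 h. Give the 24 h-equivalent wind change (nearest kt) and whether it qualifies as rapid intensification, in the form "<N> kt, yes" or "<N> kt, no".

64 kt, yes

V₁: ΔP = 28, V ≈ 6.4 × 28^0.63 ≈ 52.23 kt.
V₂: ΔP = 79, V ≈ 6.4 × 79^0.63 ≈ 100.39 kt.
ΔV over 18 h = 48.16 kt → 24 h equivalent = 48.16 × 24/18 ≈ 64.21 kt.
64 kt ≥ 30 kt ⇒ rapid intensification.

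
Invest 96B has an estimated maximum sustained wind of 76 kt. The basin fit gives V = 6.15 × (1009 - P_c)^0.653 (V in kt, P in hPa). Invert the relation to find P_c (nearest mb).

ΔP = (V / 6.15)^(1/0.653) = (76/6.15)^1.531.
76/6.15 = 12.358; 12.358^1.531 ≈ 47.01 mb.
P_c = 1009 − 47.01 = 961.99 ≈ 962 mb.

962 mb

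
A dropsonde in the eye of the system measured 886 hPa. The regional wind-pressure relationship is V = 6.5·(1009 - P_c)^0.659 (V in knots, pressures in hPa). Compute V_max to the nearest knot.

155 kt

ΔP = 1009 − 886 = 123 hPa.
123^0.659 ≈ 23.837.
V ≈ 6.5 × 23.837 ≈ 154.9 kt.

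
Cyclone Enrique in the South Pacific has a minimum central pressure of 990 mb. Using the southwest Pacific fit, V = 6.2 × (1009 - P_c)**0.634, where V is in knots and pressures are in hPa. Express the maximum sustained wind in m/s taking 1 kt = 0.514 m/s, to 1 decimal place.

ΔP = 1009 − 990 = 19 mb.
V ≈ 6.2 × 19^0.634 = 6.2 × 6.467 ≈ 40.098 kt.
40.098 × 0.514 ≈ 20.61 m/s → 20.6 m/s.

20.6 m/s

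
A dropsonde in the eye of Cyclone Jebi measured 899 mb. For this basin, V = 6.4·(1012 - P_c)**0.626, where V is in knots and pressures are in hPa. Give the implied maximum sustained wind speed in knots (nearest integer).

123 kt

ΔP = 1012 − 899 = 113 mb.
113^0.626 ≈ 19.285.
V ≈ 6.4 × 19.285 ≈ 123.4 kt.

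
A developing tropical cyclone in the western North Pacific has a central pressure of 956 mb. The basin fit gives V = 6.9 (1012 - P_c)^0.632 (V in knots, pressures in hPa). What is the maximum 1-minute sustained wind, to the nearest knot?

88 kt

ΔP = 1012 − 956 = 56 mb.
56^0.632 ≈ 12.731.
V ≈ 6.9 × 12.731 ≈ 87.8 kt.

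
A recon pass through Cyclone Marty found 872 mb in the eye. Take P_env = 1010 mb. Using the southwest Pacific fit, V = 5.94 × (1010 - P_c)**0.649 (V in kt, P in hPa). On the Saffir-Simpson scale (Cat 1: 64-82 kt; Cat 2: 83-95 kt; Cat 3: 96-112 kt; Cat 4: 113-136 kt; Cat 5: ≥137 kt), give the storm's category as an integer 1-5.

5

ΔP = 1010 − 872 = 138 mb.
V ≈ 5.94 × 138^0.649 = 5.94 × 24.48 ≈ 145 kt.
145 kt falls in the Category 5 band.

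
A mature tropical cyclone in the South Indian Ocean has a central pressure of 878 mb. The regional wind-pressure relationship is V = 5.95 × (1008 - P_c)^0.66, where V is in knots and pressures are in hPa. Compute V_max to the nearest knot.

148 kt

ΔP = 1008 − 878 = 130 mb.
130^0.66 ≈ 24.843.
V ≈ 5.95 × 24.843 ≈ 147.8 kt.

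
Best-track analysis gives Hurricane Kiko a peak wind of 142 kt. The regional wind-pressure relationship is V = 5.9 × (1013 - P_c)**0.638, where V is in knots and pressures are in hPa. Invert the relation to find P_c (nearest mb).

867 mb

ΔP = (V / 5.9)^(1/0.638) = (142/5.9)^1.567.
142/5.9 = 24.068; 24.068^1.567 ≈ 146.31 mb.
P_c = 1013 − 146.31 = 866.69 ≈ 867 mb.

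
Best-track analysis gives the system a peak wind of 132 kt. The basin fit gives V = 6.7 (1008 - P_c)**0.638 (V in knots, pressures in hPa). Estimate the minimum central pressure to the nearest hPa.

ΔP = (V / 6.7)^(1/0.638) = (132/6.7)^1.567.
132/6.7 = 19.701; 19.701^1.567 ≈ 106.90 hPa.
P_c = 1008 − 106.90 = 901.10 ≈ 901 hPa.

901 hPa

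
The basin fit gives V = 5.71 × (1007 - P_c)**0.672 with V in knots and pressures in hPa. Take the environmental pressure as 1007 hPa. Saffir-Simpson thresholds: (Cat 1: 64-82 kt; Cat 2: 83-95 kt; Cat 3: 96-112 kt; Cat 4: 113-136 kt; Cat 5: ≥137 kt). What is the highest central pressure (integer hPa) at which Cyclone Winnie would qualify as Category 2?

Category 2 begins at V = 83 kt.
Required ΔP = (83/5.71)^(1/0.672) = 14.536^1.488 ≈ 53.68 hPa.
P_c ≤ 1007 − 53.68 = 953.32, so the highest integer P_c is 953 hPa.

953 hPa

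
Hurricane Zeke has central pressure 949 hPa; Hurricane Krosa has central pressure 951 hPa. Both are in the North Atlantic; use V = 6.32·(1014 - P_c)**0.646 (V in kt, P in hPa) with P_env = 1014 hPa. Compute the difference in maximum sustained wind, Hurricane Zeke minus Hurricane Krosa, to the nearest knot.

Hurricane Zeke: ΔP = 65; V ≈ 6.32 × 65^0.646 ≈ 93.73 kt.
Hurricane Krosa: ΔP = 63; V ≈ 6.32 × 63^0.646 ≈ 91.85 kt.
Difference ≈ 93.73 − 91.85 = 1.88 → 2 kt.

2 kt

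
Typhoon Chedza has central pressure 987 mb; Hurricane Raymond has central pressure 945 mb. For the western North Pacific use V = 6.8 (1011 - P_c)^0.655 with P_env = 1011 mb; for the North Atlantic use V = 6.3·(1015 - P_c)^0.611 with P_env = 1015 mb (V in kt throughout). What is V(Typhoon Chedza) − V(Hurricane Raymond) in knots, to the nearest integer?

-30 kt

Typhoon Chedza: ΔP = 24; V ≈ 6.8 × 24^0.655 ≈ 54.52 kt.
Hurricane Raymond: ΔP = 70; V ≈ 6.3 × 70^0.611 ≈ 84.47 kt.
Difference ≈ 54.52 − 84.47 = -29.95 → -30 kt.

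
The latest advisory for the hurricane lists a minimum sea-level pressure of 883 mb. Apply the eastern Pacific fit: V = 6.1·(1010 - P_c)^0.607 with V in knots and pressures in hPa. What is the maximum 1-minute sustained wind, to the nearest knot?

ΔP = 1010 − 883 = 127 mb.
127^0.607 ≈ 18.924.
V ≈ 6.1 × 18.924 ≈ 115.4 kt.

115 kt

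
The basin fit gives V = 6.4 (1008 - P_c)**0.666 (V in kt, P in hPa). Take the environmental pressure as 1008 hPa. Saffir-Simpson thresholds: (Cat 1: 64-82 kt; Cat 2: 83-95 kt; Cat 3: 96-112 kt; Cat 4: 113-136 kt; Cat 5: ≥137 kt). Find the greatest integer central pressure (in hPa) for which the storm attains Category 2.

961 hPa

Category 2 begins at V = 83 kt.
Required ΔP = (83/6.4)^(1/0.666) = 12.969^1.502 ≈ 46.88 hPa.
P_c ≤ 1008 − 46.88 = 961.12, so the highest integer P_c is 961 hPa.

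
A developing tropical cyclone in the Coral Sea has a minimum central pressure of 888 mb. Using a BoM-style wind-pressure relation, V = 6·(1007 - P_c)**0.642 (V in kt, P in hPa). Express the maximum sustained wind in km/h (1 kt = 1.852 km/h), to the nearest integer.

239 km/h

ΔP = 1007 − 888 = 119 mb.
V ≈ 6 × 119^0.642 = 6 × 21.503 ≈ 129.019 kt.
129.019 × 1.852 ≈ 238.94 km/h → 239 km/h.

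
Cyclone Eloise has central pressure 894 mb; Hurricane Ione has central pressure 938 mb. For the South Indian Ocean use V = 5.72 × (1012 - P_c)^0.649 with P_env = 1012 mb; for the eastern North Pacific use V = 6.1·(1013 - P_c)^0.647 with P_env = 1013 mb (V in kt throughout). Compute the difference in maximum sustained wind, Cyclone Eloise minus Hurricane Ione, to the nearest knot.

Cyclone Eloise: ΔP = 118; V ≈ 5.72 × 118^0.649 ≈ 126.49 kt.
Hurricane Ione: ΔP = 75; V ≈ 6.1 × 75^0.647 ≈ 99.65 kt.
Difference ≈ 126.49 − 99.65 = 26.84 → 27 kt.

27 kt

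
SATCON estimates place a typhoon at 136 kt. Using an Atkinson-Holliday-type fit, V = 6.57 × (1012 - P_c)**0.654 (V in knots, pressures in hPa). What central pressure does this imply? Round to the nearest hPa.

909 hPa

ΔP = (V / 6.57)^(1/0.654) = (136/6.57)^1.529.
136/6.57 = 20.700; 20.700^1.529 ≈ 102.85 hPa.
P_c = 1012 − 102.85 = 909.15 ≈ 909 hPa.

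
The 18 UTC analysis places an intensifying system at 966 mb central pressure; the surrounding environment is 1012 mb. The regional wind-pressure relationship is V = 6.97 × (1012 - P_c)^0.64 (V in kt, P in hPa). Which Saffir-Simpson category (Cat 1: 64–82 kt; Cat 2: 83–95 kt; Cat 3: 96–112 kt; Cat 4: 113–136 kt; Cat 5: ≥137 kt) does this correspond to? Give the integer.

ΔP = 1012 − 966 = 46 mb.
V ≈ 6.97 × 46^0.64 = 6.97 × 11.59 ≈ 81 kt.
81 kt falls in the Category 1 band.

1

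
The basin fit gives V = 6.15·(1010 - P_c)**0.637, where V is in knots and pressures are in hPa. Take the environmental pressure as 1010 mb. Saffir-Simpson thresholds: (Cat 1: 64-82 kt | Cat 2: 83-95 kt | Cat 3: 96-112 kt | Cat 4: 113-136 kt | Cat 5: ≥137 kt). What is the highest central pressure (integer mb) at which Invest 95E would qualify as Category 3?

Category 3 begins at V = 96 kt.
Required ΔP = (96/6.15)^(1/0.637) = 15.610^1.570 ≈ 74.72 mb.
P_c ≤ 1010 − 74.72 = 935.28, so the highest integer P_c is 935 mb.

935 mb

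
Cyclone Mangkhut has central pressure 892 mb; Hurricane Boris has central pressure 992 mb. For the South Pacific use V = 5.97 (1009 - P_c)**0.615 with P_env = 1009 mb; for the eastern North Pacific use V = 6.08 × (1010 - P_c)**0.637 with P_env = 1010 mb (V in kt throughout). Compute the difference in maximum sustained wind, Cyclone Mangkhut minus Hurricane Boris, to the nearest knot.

73 kt

Cyclone Mangkhut: ΔP = 117; V ≈ 5.97 × 117^0.615 ≈ 111.66 kt.
Hurricane Boris: ΔP = 18; V ≈ 6.08 × 18^0.637 ≈ 38.33 kt.
Difference ≈ 111.66 − 38.33 = 73.33 → 73 kt.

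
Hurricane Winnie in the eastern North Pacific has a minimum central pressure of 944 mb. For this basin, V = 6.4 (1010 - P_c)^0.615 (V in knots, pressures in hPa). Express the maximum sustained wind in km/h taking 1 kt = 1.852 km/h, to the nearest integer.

156 km/h

ΔP = 1010 − 944 = 66 mb.
V ≈ 6.4 × 66^0.615 = 6.4 × 13.153 ≈ 84.178 kt.
84.178 × 1.852 ≈ 155.90 km/h → 156 km/h.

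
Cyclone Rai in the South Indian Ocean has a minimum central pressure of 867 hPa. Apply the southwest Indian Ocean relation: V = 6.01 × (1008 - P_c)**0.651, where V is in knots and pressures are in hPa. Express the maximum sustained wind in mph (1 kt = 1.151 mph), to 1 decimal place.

173.4 mph

ΔP = 1008 − 867 = 141 hPa.
V ≈ 6.01 × 141^0.651 = 6.01 × 25.069 ≈ 150.666 kt.
150.666 × 1.151 ≈ 173.42 mph → 173.4 mph.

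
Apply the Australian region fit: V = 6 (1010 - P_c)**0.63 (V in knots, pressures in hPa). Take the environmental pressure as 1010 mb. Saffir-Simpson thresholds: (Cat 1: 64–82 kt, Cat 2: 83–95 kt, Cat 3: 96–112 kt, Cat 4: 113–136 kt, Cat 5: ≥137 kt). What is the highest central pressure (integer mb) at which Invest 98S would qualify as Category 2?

945 mb

Category 2 begins at V = 83 kt.
Required ΔP = (83/6)^(1/0.63) = 13.833^1.587 ≈ 64.71 mb.
P_c ≤ 1010 − 64.71 = 945.29, so the highest integer P_c is 945 mb.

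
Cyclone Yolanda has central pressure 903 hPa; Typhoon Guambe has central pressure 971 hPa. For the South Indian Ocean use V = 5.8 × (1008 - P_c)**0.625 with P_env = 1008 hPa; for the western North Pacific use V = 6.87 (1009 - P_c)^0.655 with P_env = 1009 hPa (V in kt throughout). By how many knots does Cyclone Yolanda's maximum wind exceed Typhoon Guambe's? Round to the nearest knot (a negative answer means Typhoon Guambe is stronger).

Cyclone Yolanda: ΔP = 105; V ≈ 5.8 × 105^0.625 ≈ 106.33 kt.
Typhoon Guambe: ΔP = 38; V ≈ 6.87 × 38^0.655 ≈ 74.42 kt.
Difference ≈ 106.33 − 74.42 = 31.91 → 32 kt.

32 kt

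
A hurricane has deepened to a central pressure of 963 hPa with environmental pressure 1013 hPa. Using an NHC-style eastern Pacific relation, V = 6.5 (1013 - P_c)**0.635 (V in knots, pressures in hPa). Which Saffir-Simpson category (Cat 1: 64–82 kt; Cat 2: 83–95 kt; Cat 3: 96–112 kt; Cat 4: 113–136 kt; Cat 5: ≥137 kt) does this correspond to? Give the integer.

ΔP = 1013 − 963 = 50 hPa.
V ≈ 6.5 × 50^0.635 = 6.5 × 11.99 ≈ 78 kt.
78 kt falls in the Category 1 band.

1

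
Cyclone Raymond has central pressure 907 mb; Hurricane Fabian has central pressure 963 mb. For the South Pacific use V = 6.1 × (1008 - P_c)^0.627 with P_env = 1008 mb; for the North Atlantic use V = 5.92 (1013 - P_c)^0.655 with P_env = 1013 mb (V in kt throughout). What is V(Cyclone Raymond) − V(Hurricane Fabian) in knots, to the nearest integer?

Cyclone Raymond: ΔP = 101; V ≈ 6.1 × 101^0.627 ≈ 110.16 kt.
Hurricane Fabian: ΔP = 50; V ≈ 5.92 × 50^0.655 ≈ 76.76 kt.
Difference ≈ 110.16 − 76.76 = 33.40 → 33 kt.

33 kt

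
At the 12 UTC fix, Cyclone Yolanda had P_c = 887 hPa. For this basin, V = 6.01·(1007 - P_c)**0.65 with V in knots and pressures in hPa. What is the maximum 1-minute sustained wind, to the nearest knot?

ΔP = 1007 − 887 = 120 hPa.
120^0.65 ≈ 22.463.
V ≈ 6.01 × 22.463 ≈ 135.0 kt.

135 kt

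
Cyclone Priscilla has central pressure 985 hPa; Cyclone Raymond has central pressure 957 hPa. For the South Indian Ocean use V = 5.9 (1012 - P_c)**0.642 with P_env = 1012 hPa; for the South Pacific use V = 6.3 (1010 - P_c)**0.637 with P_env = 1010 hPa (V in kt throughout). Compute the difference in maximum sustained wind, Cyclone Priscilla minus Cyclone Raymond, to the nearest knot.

-30 kt

Cyclone Priscilla: ΔP = 27; V ≈ 5.9 × 27^0.642 ≈ 48.95 kt.
Cyclone Raymond: ΔP = 53; V ≈ 6.3 × 53^0.637 ≈ 79.01 kt.
Difference ≈ 48.95 − 79.01 = -30.06 → -30 kt.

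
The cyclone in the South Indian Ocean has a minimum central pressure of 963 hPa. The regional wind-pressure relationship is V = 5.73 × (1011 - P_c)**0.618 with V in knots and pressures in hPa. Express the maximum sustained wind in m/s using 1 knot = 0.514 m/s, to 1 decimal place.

ΔP = 1011 − 963 = 48 hPa.
V ≈ 5.73 × 48^0.618 = 5.73 × 10.940 ≈ 62.685 kt.
62.685 × 0.514 ≈ 32.22 m/s → 32.2 m/s.

32.2 m/s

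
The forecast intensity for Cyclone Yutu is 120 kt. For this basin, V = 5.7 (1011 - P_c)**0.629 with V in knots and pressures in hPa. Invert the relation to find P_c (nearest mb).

884 mb

ΔP = (V / 5.7)^(1/0.629) = (120/5.7)^1.590.
120/5.7 = 21.053; 21.053^1.590 ≈ 127.01 mb.
P_c = 1011 − 127.01 = 883.99 ≈ 884 mb.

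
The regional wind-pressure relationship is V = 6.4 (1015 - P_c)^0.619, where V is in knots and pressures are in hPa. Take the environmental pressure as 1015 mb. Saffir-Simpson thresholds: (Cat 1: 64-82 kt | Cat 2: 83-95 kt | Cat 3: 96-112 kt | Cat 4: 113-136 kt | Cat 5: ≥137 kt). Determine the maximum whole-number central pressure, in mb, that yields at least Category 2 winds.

952 mb

Category 2 begins at V = 83 kt.
Required ΔP = (83/6.4)^(1/0.619) = 12.969^1.616 ≈ 62.79 mb.
P_c ≤ 1015 − 62.79 = 952.21, so the highest integer P_c is 952 mb.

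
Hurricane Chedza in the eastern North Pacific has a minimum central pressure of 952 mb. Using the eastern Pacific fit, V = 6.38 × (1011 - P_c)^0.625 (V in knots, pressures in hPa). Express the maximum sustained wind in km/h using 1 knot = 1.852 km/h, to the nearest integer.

ΔP = 1011 − 952 = 59 mb.
V ≈ 6.38 × 59^0.625 = 6.38 × 12.787 ≈ 81.584 kt.
81.584 × 1.852 ≈ 151.09 km/h → 151 km/h.

151 km/h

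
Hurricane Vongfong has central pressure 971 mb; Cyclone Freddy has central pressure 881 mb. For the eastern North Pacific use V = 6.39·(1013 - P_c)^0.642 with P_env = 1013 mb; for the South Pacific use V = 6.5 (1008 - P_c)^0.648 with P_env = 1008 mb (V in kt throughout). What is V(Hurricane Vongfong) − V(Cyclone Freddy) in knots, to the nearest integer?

Hurricane Vongfong: ΔP = 42; V ≈ 6.39 × 42^0.642 ≈ 70.41 kt.
Cyclone Freddy: ΔP = 127; V ≈ 6.5 × 127^0.648 ≈ 150.03 kt.
Difference ≈ 70.41 − 150.03 = -79.62 → -80 kt.

-80 kt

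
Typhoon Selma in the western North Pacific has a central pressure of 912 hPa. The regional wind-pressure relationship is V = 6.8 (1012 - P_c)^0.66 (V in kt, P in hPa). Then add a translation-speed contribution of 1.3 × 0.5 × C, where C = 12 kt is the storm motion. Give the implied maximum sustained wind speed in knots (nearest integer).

ΔP = 1012 − 912 = 100 hPa.
100^0.66 ≈ 20.893.
V ≈ 6.8 × 20.893 ≈ 142.1 kt.
Translation term: 1.3 × 0.5 × 12 = 7.8 kt.
Corrected V ≈ 149.9 kt → 150 kt.

150 kt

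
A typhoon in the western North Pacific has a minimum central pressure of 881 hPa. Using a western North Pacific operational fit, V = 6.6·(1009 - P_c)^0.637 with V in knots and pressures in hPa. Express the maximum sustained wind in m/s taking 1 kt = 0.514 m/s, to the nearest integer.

75 m/s

ΔP = 1009 − 881 = 128 hPa.
V ≈ 6.6 × 128^0.637 = 6.6 × 21.993 ≈ 145.157 kt.
145.157 × 0.514 ≈ 74.61 m/s → 75 m/s.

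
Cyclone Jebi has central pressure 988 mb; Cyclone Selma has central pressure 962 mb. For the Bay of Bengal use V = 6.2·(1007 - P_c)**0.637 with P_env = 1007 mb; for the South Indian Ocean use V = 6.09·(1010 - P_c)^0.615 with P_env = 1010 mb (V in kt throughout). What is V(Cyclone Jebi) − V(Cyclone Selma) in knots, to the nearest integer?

Cyclone Jebi: ΔP = 19; V ≈ 6.2 × 19^0.637 ≈ 40.45 kt.
Cyclone Selma: ΔP = 48; V ≈ 6.09 × 48^0.615 ≈ 65.85 kt.
Difference ≈ 40.45 − 65.85 = -25.40 → -25 kt.

-25 kt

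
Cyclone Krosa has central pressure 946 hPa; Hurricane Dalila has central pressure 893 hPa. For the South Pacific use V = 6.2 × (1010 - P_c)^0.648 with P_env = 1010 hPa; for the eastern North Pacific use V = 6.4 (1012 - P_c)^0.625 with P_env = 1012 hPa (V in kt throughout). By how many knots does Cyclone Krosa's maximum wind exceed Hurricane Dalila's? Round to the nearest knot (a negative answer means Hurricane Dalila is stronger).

Cyclone Krosa: ΔP = 64; V ≈ 6.2 × 64^0.648 ≈ 91.79 kt.
Hurricane Dalila: ΔP = 119; V ≈ 6.4 × 119^0.625 ≈ 126.88 kt.
Difference ≈ 91.79 − 126.88 = -35.09 → -35 kt.

-35 kt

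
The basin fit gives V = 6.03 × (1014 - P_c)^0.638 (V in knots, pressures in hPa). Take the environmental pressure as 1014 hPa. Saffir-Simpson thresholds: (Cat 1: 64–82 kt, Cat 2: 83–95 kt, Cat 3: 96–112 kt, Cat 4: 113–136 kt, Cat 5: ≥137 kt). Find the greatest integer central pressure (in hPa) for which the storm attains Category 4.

915 hPa

Category 4 begins at V = 113 kt.
Required ΔP = (113/6.03)^(1/0.638) = 18.740^1.567 ≈ 98.84 hPa.
P_c ≤ 1014 − 98.84 = 915.16, so the highest integer P_c is 915 hPa.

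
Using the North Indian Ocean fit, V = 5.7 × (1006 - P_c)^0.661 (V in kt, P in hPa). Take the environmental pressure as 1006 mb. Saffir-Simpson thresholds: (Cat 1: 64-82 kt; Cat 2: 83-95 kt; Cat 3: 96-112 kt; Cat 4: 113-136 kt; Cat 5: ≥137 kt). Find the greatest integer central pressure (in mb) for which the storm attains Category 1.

967 mb

Category 1 begins at V = 64 kt.
Required ΔP = (64/5.7)^(1/0.661) = 11.228^1.513 ≈ 38.81 mb.
P_c ≤ 1006 − 38.81 = 967.19, so the highest integer P_c is 967 mb.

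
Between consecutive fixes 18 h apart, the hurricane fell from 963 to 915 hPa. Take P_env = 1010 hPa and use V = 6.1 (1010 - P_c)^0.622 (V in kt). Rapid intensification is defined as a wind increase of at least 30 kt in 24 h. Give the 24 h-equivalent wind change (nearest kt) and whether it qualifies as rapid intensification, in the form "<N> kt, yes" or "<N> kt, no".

49 kt, yes

V₁: ΔP = 47, V ≈ 6.1 × 47^0.622 ≈ 66.89 kt.
V₂: ΔP = 95, V ≈ 6.1 × 95^0.622 ≈ 103.63 kt.
ΔV over 18 h = 36.74 kt → 24 h equivalent = 36.74 × 24/18 ≈ 48.99 kt.
49 kt ≥ 30 kt ⇒ rapid intensification.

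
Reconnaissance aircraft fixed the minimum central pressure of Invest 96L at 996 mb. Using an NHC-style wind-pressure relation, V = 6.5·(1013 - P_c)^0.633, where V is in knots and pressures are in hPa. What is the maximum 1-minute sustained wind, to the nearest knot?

ΔP = 1013 − 996 = 17 mb.
17^0.633 ≈ 6.010.
V ≈ 6.5 × 6.010 ≈ 39.1 kt.

39 kt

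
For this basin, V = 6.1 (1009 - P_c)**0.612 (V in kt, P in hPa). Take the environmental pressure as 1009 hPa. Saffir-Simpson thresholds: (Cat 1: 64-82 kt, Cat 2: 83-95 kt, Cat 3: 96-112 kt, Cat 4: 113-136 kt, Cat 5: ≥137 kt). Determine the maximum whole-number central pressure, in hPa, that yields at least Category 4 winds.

891 hPa

Category 4 begins at V = 113 kt.
Required ΔP = (113/6.1)^(1/0.612) = 18.525^1.634 ≈ 117.89 hPa.
P_c ≤ 1009 − 117.89 = 891.11, so the highest integer P_c is 891 hPa.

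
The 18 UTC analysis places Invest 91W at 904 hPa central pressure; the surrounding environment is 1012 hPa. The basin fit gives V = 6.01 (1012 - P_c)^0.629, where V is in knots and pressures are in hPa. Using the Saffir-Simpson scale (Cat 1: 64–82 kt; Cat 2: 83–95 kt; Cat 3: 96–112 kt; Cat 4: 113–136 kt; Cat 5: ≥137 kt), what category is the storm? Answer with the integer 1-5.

ΔP = 1012 − 904 = 108 hPa.
V ≈ 6.01 × 108^0.629 = 6.01 × 19.01 ≈ 114 kt.
114 kt falls in the Category 4 band.

4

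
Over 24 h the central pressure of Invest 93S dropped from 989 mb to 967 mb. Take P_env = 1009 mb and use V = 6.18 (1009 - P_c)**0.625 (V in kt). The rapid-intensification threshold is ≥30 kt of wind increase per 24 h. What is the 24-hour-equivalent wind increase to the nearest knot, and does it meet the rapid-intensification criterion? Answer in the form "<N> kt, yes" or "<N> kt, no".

V₁: ΔP = 20, V ≈ 6.18 × 20^0.625 ≈ 40.19 kt.
V₂: ΔP = 42, V ≈ 6.18 × 42^0.625 ≈ 63.90 kt.
ΔV over 24 h = 23.71 kt → 24 h equivalent = 23.71 × 24/24 ≈ 23.71 kt.
24 kt < 30 kt ⇒ not rapid intensification.

24 kt, no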